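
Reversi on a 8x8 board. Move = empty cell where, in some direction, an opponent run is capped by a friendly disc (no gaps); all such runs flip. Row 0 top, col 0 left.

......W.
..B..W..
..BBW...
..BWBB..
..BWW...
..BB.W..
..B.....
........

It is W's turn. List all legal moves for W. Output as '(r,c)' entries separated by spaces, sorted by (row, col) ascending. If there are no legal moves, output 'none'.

Answer: (1,1) (1,3) (2,1) (2,5) (2,6) (3,1) (3,6) (4,1) (4,6) (5,1) (6,1) (6,3) (7,1)

Derivation:
(0,1): no bracket -> illegal
(0,2): no bracket -> illegal
(0,3): no bracket -> illegal
(1,1): flips 1 -> legal
(1,3): flips 1 -> legal
(1,4): no bracket -> illegal
(2,1): flips 3 -> legal
(2,5): flips 1 -> legal
(2,6): flips 1 -> legal
(3,1): flips 1 -> legal
(3,6): flips 2 -> legal
(4,1): flips 1 -> legal
(4,5): no bracket -> illegal
(4,6): flips 1 -> legal
(5,1): flips 1 -> legal
(5,4): no bracket -> illegal
(6,1): flips 1 -> legal
(6,3): flips 1 -> legal
(6,4): no bracket -> illegal
(7,1): flips 2 -> legal
(7,2): no bracket -> illegal
(7,3): no bracket -> illegal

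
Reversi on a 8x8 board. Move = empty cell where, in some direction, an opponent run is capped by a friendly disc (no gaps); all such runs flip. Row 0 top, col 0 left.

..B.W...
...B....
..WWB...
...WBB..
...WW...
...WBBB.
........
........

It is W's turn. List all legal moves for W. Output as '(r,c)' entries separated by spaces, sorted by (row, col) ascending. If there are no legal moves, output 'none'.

(0,1): no bracket -> illegal
(0,3): flips 1 -> legal
(1,1): no bracket -> illegal
(1,2): no bracket -> illegal
(1,4): flips 2 -> legal
(1,5): flips 1 -> legal
(2,5): flips 2 -> legal
(2,6): flips 1 -> legal
(3,6): flips 2 -> legal
(4,5): flips 1 -> legal
(4,6): no bracket -> illegal
(4,7): no bracket -> illegal
(5,7): flips 3 -> legal
(6,3): no bracket -> illegal
(6,4): flips 1 -> legal
(6,5): flips 1 -> legal
(6,6): flips 1 -> legal
(6,7): no bracket -> illegal

Answer: (0,3) (1,4) (1,5) (2,5) (2,6) (3,6) (4,5) (5,7) (6,4) (6,5) (6,6)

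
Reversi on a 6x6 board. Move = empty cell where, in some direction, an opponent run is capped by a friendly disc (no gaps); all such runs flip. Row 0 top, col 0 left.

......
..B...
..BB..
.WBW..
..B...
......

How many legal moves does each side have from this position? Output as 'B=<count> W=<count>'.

-- B to move --
(2,0): flips 1 -> legal
(2,1): no bracket -> illegal
(2,4): flips 1 -> legal
(3,0): flips 1 -> legal
(3,4): flips 1 -> legal
(4,0): flips 1 -> legal
(4,1): no bracket -> illegal
(4,3): flips 1 -> legal
(4,4): flips 1 -> legal
B mobility = 7
-- W to move --
(0,1): no bracket -> illegal
(0,2): no bracket -> illegal
(0,3): no bracket -> illegal
(1,1): flips 1 -> legal
(1,3): flips 2 -> legal
(1,4): no bracket -> illegal
(2,1): no bracket -> illegal
(2,4): no bracket -> illegal
(3,4): no bracket -> illegal
(4,1): no bracket -> illegal
(4,3): no bracket -> illegal
(5,1): flips 1 -> legal
(5,2): no bracket -> illegal
(5,3): flips 1 -> legal
W mobility = 4

Answer: B=7 W=4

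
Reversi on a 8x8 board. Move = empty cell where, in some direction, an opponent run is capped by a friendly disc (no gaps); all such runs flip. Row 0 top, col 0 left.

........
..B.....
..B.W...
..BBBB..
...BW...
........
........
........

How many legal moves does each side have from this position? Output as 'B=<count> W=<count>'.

Answer: B=7 W=4

Derivation:
-- B to move --
(1,3): flips 1 -> legal
(1,4): flips 1 -> legal
(1,5): flips 1 -> legal
(2,3): no bracket -> illegal
(2,5): no bracket -> illegal
(4,5): flips 1 -> legal
(5,3): flips 1 -> legal
(5,4): flips 1 -> legal
(5,5): flips 1 -> legal
B mobility = 7
-- W to move --
(0,1): no bracket -> illegal
(0,2): no bracket -> illegal
(0,3): no bracket -> illegal
(1,1): flips 2 -> legal
(1,3): no bracket -> illegal
(2,1): no bracket -> illegal
(2,3): no bracket -> illegal
(2,5): no bracket -> illegal
(2,6): flips 1 -> legal
(3,1): no bracket -> illegal
(3,6): no bracket -> illegal
(4,1): no bracket -> illegal
(4,2): flips 2 -> legal
(4,5): no bracket -> illegal
(4,6): flips 1 -> legal
(5,2): no bracket -> illegal
(5,3): no bracket -> illegal
(5,4): no bracket -> illegal
W mobility = 4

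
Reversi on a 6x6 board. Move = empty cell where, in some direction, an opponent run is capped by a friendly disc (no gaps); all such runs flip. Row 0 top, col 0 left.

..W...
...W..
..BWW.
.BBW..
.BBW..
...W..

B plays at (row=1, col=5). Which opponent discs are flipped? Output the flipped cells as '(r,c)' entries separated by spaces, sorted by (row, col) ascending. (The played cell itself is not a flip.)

Answer: (2,4) (3,3)

Derivation:
Dir NW: first cell '.' (not opp) -> no flip
Dir N: first cell '.' (not opp) -> no flip
Dir NE: edge -> no flip
Dir W: first cell '.' (not opp) -> no flip
Dir E: edge -> no flip
Dir SW: opp run (2,4) (3,3) capped by B -> flip
Dir S: first cell '.' (not opp) -> no flip
Dir SE: edge -> no flip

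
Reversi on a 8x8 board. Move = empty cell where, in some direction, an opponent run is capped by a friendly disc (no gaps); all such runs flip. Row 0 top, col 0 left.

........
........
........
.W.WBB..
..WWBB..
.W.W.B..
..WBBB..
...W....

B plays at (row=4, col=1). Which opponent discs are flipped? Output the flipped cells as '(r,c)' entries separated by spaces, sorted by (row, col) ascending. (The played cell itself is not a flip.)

Answer: (4,2) (4,3)

Derivation:
Dir NW: first cell '.' (not opp) -> no flip
Dir N: opp run (3,1), next='.' -> no flip
Dir NE: first cell '.' (not opp) -> no flip
Dir W: first cell '.' (not opp) -> no flip
Dir E: opp run (4,2) (4,3) capped by B -> flip
Dir SW: first cell '.' (not opp) -> no flip
Dir S: opp run (5,1), next='.' -> no flip
Dir SE: first cell '.' (not opp) -> no flip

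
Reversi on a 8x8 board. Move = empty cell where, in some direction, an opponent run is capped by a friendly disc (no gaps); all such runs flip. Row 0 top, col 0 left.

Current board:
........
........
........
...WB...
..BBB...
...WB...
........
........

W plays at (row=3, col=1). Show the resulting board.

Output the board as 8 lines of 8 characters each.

Answer: ........
........
........
.W.WB...
..WBB...
...WB...
........
........

Derivation:
Place W at (3,1); scan 8 dirs for brackets.
Dir NW: first cell '.' (not opp) -> no flip
Dir N: first cell '.' (not opp) -> no flip
Dir NE: first cell '.' (not opp) -> no flip
Dir W: first cell '.' (not opp) -> no flip
Dir E: first cell '.' (not opp) -> no flip
Dir SW: first cell '.' (not opp) -> no flip
Dir S: first cell '.' (not opp) -> no flip
Dir SE: opp run (4,2) capped by W -> flip
All flips: (4,2)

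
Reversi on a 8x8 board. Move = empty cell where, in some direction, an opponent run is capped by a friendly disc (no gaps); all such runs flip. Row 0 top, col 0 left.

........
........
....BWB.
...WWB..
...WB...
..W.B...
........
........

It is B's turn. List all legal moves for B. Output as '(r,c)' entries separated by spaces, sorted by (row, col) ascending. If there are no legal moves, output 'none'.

Answer: (1,5) (2,2) (3,2) (4,2)

Derivation:
(1,4): no bracket -> illegal
(1,5): flips 1 -> legal
(1,6): no bracket -> illegal
(2,2): flips 1 -> legal
(2,3): no bracket -> illegal
(3,2): flips 3 -> legal
(3,6): no bracket -> illegal
(4,1): no bracket -> illegal
(4,2): flips 2 -> legal
(4,5): no bracket -> illegal
(5,1): no bracket -> illegal
(5,3): no bracket -> illegal
(6,1): no bracket -> illegal
(6,2): no bracket -> illegal
(6,3): no bracket -> illegal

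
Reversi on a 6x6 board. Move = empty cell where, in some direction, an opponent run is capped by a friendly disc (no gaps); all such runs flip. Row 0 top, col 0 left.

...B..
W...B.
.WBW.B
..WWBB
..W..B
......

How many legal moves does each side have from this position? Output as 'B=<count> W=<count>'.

Answer: B=7 W=3

Derivation:
-- B to move --
(0,0): no bracket -> illegal
(0,1): no bracket -> illegal
(1,1): no bracket -> illegal
(1,2): flips 1 -> legal
(1,3): no bracket -> illegal
(2,0): flips 1 -> legal
(2,4): flips 1 -> legal
(3,0): no bracket -> illegal
(3,1): flips 2 -> legal
(4,1): flips 2 -> legal
(4,3): no bracket -> illegal
(4,4): flips 1 -> legal
(5,1): no bracket -> illegal
(5,2): flips 2 -> legal
(5,3): no bracket -> illegal
B mobility = 7
-- W to move --
(0,2): no bracket -> illegal
(0,4): no bracket -> illegal
(0,5): flips 1 -> legal
(1,1): flips 1 -> legal
(1,2): flips 1 -> legal
(1,3): no bracket -> illegal
(1,5): no bracket -> illegal
(2,4): no bracket -> illegal
(3,1): no bracket -> illegal
(4,3): no bracket -> illegal
(4,4): no bracket -> illegal
(5,4): no bracket -> illegal
(5,5): no bracket -> illegal
W mobility = 3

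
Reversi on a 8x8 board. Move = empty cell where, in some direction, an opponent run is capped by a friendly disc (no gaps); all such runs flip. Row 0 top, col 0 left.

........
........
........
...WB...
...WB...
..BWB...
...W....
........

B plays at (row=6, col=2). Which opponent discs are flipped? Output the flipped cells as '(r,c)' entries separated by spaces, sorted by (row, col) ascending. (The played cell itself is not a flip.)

Answer: (5,3)

Derivation:
Dir NW: first cell '.' (not opp) -> no flip
Dir N: first cell 'B' (not opp) -> no flip
Dir NE: opp run (5,3) capped by B -> flip
Dir W: first cell '.' (not opp) -> no flip
Dir E: opp run (6,3), next='.' -> no flip
Dir SW: first cell '.' (not opp) -> no flip
Dir S: first cell '.' (not opp) -> no flip
Dir SE: first cell '.' (not opp) -> no flip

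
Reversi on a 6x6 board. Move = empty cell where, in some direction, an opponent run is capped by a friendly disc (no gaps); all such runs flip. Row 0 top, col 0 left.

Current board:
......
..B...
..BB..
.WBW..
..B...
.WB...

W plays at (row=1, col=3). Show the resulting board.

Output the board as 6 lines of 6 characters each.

Answer: ......
..BW..
..WW..
.WBW..
..B...
.WB...

Derivation:
Place W at (1,3); scan 8 dirs for brackets.
Dir NW: first cell '.' (not opp) -> no flip
Dir N: first cell '.' (not opp) -> no flip
Dir NE: first cell '.' (not opp) -> no flip
Dir W: opp run (1,2), next='.' -> no flip
Dir E: first cell '.' (not opp) -> no flip
Dir SW: opp run (2,2) capped by W -> flip
Dir S: opp run (2,3) capped by W -> flip
Dir SE: first cell '.' (not opp) -> no flip
All flips: (2,2) (2,3)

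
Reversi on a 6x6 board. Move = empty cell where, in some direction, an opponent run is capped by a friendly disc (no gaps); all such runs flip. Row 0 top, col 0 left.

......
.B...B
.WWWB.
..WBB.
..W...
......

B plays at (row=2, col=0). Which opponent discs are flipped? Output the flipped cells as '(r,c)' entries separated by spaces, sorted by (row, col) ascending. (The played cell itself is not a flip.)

Answer: (2,1) (2,2) (2,3)

Derivation:
Dir NW: edge -> no flip
Dir N: first cell '.' (not opp) -> no flip
Dir NE: first cell 'B' (not opp) -> no flip
Dir W: edge -> no flip
Dir E: opp run (2,1) (2,2) (2,3) capped by B -> flip
Dir SW: edge -> no flip
Dir S: first cell '.' (not opp) -> no flip
Dir SE: first cell '.' (not opp) -> no flip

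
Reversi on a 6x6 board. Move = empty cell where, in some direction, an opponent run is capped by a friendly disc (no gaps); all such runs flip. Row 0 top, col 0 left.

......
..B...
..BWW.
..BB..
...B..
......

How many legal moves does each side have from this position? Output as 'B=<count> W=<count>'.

Answer: B=5 W=5

Derivation:
-- B to move --
(1,3): flips 1 -> legal
(1,4): flips 1 -> legal
(1,5): flips 1 -> legal
(2,5): flips 2 -> legal
(3,4): flips 1 -> legal
(3,5): no bracket -> illegal
B mobility = 5
-- W to move --
(0,1): flips 1 -> legal
(0,2): no bracket -> illegal
(0,3): no bracket -> illegal
(1,1): no bracket -> illegal
(1,3): no bracket -> illegal
(2,1): flips 1 -> legal
(3,1): no bracket -> illegal
(3,4): no bracket -> illegal
(4,1): flips 1 -> legal
(4,2): flips 1 -> legal
(4,4): no bracket -> illegal
(5,2): no bracket -> illegal
(5,3): flips 2 -> legal
(5,4): no bracket -> illegal
W mobility = 5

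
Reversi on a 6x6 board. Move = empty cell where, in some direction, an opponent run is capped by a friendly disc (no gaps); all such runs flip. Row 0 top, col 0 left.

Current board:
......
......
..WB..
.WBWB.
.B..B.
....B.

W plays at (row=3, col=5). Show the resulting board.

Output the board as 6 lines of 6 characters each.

Place W at (3,5); scan 8 dirs for brackets.
Dir NW: first cell '.' (not opp) -> no flip
Dir N: first cell '.' (not opp) -> no flip
Dir NE: edge -> no flip
Dir W: opp run (3,4) capped by W -> flip
Dir E: edge -> no flip
Dir SW: opp run (4,4), next='.' -> no flip
Dir S: first cell '.' (not opp) -> no flip
Dir SE: edge -> no flip
All flips: (3,4)

Answer: ......
......
..WB..
.WBWWW
.B..B.
....B.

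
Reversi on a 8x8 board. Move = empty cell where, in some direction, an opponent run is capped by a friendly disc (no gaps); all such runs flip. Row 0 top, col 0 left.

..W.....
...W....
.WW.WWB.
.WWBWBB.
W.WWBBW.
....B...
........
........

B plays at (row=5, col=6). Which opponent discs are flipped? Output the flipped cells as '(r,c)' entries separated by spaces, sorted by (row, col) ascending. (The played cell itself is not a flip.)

Dir NW: first cell 'B' (not opp) -> no flip
Dir N: opp run (4,6) capped by B -> flip
Dir NE: first cell '.' (not opp) -> no flip
Dir W: first cell '.' (not opp) -> no flip
Dir E: first cell '.' (not opp) -> no flip
Dir SW: first cell '.' (not opp) -> no flip
Dir S: first cell '.' (not opp) -> no flip
Dir SE: first cell '.' (not opp) -> no flip

Answer: (4,6)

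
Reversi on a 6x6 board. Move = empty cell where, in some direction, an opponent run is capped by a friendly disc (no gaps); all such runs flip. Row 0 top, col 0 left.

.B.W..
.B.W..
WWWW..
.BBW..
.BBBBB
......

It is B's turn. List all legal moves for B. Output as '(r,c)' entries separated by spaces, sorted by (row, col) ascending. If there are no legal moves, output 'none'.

(0,2): no bracket -> illegal
(0,4): flips 2 -> legal
(1,0): flips 1 -> legal
(1,2): flips 1 -> legal
(1,4): flips 1 -> legal
(2,4): flips 1 -> legal
(3,0): no bracket -> illegal
(3,4): flips 1 -> legal

Answer: (0,4) (1,0) (1,2) (1,4) (2,4) (3,4)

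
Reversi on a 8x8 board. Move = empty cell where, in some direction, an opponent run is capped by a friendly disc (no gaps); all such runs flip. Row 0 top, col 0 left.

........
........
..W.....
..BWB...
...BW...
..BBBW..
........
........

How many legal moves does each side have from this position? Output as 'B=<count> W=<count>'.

Answer: B=5 W=8

Derivation:
-- B to move --
(1,1): no bracket -> illegal
(1,2): flips 1 -> legal
(1,3): no bracket -> illegal
(2,1): no bracket -> illegal
(2,3): flips 1 -> legal
(2,4): no bracket -> illegal
(3,1): no bracket -> illegal
(3,5): flips 1 -> legal
(4,2): no bracket -> illegal
(4,5): flips 1 -> legal
(4,6): no bracket -> illegal
(5,6): flips 1 -> legal
(6,4): no bracket -> illegal
(6,5): no bracket -> illegal
(6,6): no bracket -> illegal
B mobility = 5
-- W to move --
(2,1): no bracket -> illegal
(2,3): no bracket -> illegal
(2,4): flips 1 -> legal
(2,5): no bracket -> illegal
(3,1): flips 1 -> legal
(3,5): flips 1 -> legal
(4,1): no bracket -> illegal
(4,2): flips 2 -> legal
(4,5): no bracket -> illegal
(5,1): flips 3 -> legal
(6,1): no bracket -> illegal
(6,2): flips 1 -> legal
(6,3): flips 2 -> legal
(6,4): flips 1 -> legal
(6,5): no bracket -> illegal
W mobility = 8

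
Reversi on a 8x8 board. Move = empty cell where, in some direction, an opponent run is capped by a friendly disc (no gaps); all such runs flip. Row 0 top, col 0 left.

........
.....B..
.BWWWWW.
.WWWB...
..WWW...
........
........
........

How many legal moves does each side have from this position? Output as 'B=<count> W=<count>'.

-- B to move --
(1,1): no bracket -> illegal
(1,2): flips 1 -> legal
(1,3): no bracket -> illegal
(1,4): flips 1 -> legal
(1,6): flips 1 -> legal
(1,7): no bracket -> illegal
(2,0): no bracket -> illegal
(2,7): flips 5 -> legal
(3,0): flips 3 -> legal
(3,5): flips 1 -> legal
(3,6): no bracket -> illegal
(3,7): flips 1 -> legal
(4,0): no bracket -> illegal
(4,1): flips 1 -> legal
(4,5): no bracket -> illegal
(5,1): flips 3 -> legal
(5,2): flips 1 -> legal
(5,3): no bracket -> illegal
(5,4): flips 3 -> legal
(5,5): no bracket -> illegal
B mobility = 11
-- W to move --
(0,4): flips 1 -> legal
(0,5): flips 1 -> legal
(0,6): flips 1 -> legal
(1,0): flips 1 -> legal
(1,1): flips 1 -> legal
(1,2): no bracket -> illegal
(1,4): no bracket -> illegal
(1,6): no bracket -> illegal
(2,0): flips 1 -> legal
(3,0): no bracket -> illegal
(3,5): flips 1 -> legal
(4,5): flips 1 -> legal
W mobility = 8

Answer: B=11 W=8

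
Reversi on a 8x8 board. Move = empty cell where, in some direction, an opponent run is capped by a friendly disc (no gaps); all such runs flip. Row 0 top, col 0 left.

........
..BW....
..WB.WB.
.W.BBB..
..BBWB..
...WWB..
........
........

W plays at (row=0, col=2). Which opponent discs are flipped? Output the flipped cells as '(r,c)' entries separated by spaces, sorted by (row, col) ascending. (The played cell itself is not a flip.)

Answer: (1,2)

Derivation:
Dir NW: edge -> no flip
Dir N: edge -> no flip
Dir NE: edge -> no flip
Dir W: first cell '.' (not opp) -> no flip
Dir E: first cell '.' (not opp) -> no flip
Dir SW: first cell '.' (not opp) -> no flip
Dir S: opp run (1,2) capped by W -> flip
Dir SE: first cell 'W' (not opp) -> no flip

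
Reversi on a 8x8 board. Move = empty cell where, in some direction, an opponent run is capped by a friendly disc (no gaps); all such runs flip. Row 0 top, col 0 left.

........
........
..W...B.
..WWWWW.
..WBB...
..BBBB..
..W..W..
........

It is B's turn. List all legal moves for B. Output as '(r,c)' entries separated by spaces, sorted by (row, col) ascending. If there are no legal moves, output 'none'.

Answer: (1,1) (1,2) (2,1) (2,3) (2,4) (2,5) (3,1) (4,1) (4,6) (7,1) (7,2) (7,5) (7,6)

Derivation:
(1,1): flips 2 -> legal
(1,2): flips 3 -> legal
(1,3): no bracket -> illegal
(2,1): flips 1 -> legal
(2,3): flips 1 -> legal
(2,4): flips 1 -> legal
(2,5): flips 1 -> legal
(2,7): no bracket -> illegal
(3,1): flips 1 -> legal
(3,7): no bracket -> illegal
(4,1): flips 1 -> legal
(4,5): no bracket -> illegal
(4,6): flips 1 -> legal
(4,7): no bracket -> illegal
(5,1): no bracket -> illegal
(5,6): no bracket -> illegal
(6,1): no bracket -> illegal
(6,3): no bracket -> illegal
(6,4): no bracket -> illegal
(6,6): no bracket -> illegal
(7,1): flips 1 -> legal
(7,2): flips 1 -> legal
(7,3): no bracket -> illegal
(7,4): no bracket -> illegal
(7,5): flips 1 -> legal
(7,6): flips 1 -> legal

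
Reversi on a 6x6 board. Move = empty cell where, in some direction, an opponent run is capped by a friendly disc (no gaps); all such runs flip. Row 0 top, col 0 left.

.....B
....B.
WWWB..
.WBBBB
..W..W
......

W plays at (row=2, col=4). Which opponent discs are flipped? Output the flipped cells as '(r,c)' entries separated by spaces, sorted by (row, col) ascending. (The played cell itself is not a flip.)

Answer: (2,3) (3,3)

Derivation:
Dir NW: first cell '.' (not opp) -> no flip
Dir N: opp run (1,4), next='.' -> no flip
Dir NE: first cell '.' (not opp) -> no flip
Dir W: opp run (2,3) capped by W -> flip
Dir E: first cell '.' (not opp) -> no flip
Dir SW: opp run (3,3) capped by W -> flip
Dir S: opp run (3,4), next='.' -> no flip
Dir SE: opp run (3,5), next=edge -> no flip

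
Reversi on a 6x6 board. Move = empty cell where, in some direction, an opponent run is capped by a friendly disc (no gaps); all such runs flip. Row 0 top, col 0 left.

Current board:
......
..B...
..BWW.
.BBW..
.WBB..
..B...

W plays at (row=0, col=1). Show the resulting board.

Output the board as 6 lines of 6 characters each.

Place W at (0,1); scan 8 dirs for brackets.
Dir NW: edge -> no flip
Dir N: edge -> no flip
Dir NE: edge -> no flip
Dir W: first cell '.' (not opp) -> no flip
Dir E: first cell '.' (not opp) -> no flip
Dir SW: first cell '.' (not opp) -> no flip
Dir S: first cell '.' (not opp) -> no flip
Dir SE: opp run (1,2) capped by W -> flip
All flips: (1,2)

Answer: .W....
..W...
..BWW.
.BBW..
.WBB..
..B...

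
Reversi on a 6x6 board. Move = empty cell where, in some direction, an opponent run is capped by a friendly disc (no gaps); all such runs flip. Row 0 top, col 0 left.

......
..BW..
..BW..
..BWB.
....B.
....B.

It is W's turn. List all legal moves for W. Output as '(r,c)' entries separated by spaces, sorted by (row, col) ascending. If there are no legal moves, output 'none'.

(0,1): flips 1 -> legal
(0,2): no bracket -> illegal
(0,3): no bracket -> illegal
(1,1): flips 2 -> legal
(2,1): flips 1 -> legal
(2,4): no bracket -> illegal
(2,5): no bracket -> illegal
(3,1): flips 2 -> legal
(3,5): flips 1 -> legal
(4,1): flips 1 -> legal
(4,2): no bracket -> illegal
(4,3): no bracket -> illegal
(4,5): flips 1 -> legal
(5,3): no bracket -> illegal
(5,5): flips 1 -> legal

Answer: (0,1) (1,1) (2,1) (3,1) (3,5) (4,1) (4,5) (5,5)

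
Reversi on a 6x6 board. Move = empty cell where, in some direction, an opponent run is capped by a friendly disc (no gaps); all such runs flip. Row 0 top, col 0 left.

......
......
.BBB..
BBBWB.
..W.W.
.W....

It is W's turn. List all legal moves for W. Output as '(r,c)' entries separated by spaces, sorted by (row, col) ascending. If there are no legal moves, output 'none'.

Answer: (1,1) (1,2) (1,3) (2,0) (2,4) (3,5)

Derivation:
(1,0): no bracket -> illegal
(1,1): flips 1 -> legal
(1,2): flips 2 -> legal
(1,3): flips 1 -> legal
(1,4): no bracket -> illegal
(2,0): flips 1 -> legal
(2,4): flips 1 -> legal
(2,5): no bracket -> illegal
(3,5): flips 1 -> legal
(4,0): no bracket -> illegal
(4,1): no bracket -> illegal
(4,3): no bracket -> illegal
(4,5): no bracket -> illegal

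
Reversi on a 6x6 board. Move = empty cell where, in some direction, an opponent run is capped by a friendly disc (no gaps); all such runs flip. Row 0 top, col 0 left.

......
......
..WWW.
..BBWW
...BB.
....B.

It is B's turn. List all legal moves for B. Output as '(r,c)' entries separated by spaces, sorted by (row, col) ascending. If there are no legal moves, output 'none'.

Answer: (1,1) (1,2) (1,3) (1,4) (1,5) (2,5)

Derivation:
(1,1): flips 1 -> legal
(1,2): flips 1 -> legal
(1,3): flips 1 -> legal
(1,4): flips 3 -> legal
(1,5): flips 1 -> legal
(2,1): no bracket -> illegal
(2,5): flips 1 -> legal
(3,1): no bracket -> illegal
(4,5): no bracket -> illegal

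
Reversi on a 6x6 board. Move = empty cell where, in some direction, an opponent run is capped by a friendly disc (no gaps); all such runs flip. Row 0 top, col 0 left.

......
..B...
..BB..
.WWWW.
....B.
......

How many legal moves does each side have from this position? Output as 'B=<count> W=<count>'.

Answer: B=6 W=7

Derivation:
-- B to move --
(2,0): no bracket -> illegal
(2,1): no bracket -> illegal
(2,4): flips 1 -> legal
(2,5): no bracket -> illegal
(3,0): no bracket -> illegal
(3,5): no bracket -> illegal
(4,0): flips 1 -> legal
(4,1): flips 1 -> legal
(4,2): flips 1 -> legal
(4,3): flips 1 -> legal
(4,5): flips 1 -> legal
B mobility = 6
-- W to move --
(0,1): flips 2 -> legal
(0,2): flips 2 -> legal
(0,3): no bracket -> illegal
(1,1): flips 1 -> legal
(1,3): flips 2 -> legal
(1,4): flips 1 -> legal
(2,1): no bracket -> illegal
(2,4): no bracket -> illegal
(3,5): no bracket -> illegal
(4,3): no bracket -> illegal
(4,5): no bracket -> illegal
(5,3): no bracket -> illegal
(5,4): flips 1 -> legal
(5,5): flips 1 -> legal
W mobility = 7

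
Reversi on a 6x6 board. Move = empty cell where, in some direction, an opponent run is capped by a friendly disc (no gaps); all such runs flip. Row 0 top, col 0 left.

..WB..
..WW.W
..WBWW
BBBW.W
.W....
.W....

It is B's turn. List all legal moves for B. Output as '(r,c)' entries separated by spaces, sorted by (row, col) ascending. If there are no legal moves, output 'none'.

(0,1): flips 2 -> legal
(0,4): flips 2 -> legal
(0,5): no bracket -> illegal
(1,1): no bracket -> illegal
(1,4): no bracket -> illegal
(2,1): flips 2 -> legal
(3,4): flips 1 -> legal
(4,0): no bracket -> illegal
(4,2): no bracket -> illegal
(4,3): flips 1 -> legal
(4,4): no bracket -> illegal
(4,5): no bracket -> illegal
(5,0): flips 1 -> legal
(5,2): flips 1 -> legal

Answer: (0,1) (0,4) (2,1) (3,4) (4,3) (5,0) (5,2)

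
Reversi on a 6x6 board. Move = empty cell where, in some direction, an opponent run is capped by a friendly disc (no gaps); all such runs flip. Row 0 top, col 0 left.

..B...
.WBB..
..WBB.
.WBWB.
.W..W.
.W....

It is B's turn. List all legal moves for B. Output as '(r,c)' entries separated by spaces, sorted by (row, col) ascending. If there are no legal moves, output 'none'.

(0,0): no bracket -> illegal
(0,1): no bracket -> illegal
(1,0): flips 1 -> legal
(2,0): flips 1 -> legal
(2,1): flips 1 -> legal
(3,0): flips 1 -> legal
(3,5): no bracket -> illegal
(4,0): flips 2 -> legal
(4,2): flips 1 -> legal
(4,3): flips 1 -> legal
(4,5): no bracket -> illegal
(5,0): flips 1 -> legal
(5,2): no bracket -> illegal
(5,3): no bracket -> illegal
(5,4): flips 1 -> legal
(5,5): no bracket -> illegal

Answer: (1,0) (2,0) (2,1) (3,0) (4,0) (4,2) (4,3) (5,0) (5,4)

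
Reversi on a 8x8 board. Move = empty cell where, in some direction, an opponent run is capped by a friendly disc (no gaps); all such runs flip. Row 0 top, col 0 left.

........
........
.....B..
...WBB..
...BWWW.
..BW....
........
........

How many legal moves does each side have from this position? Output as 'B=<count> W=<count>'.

-- B to move --
(2,2): no bracket -> illegal
(2,3): flips 1 -> legal
(2,4): no bracket -> illegal
(3,2): flips 1 -> legal
(3,6): no bracket -> illegal
(3,7): no bracket -> illegal
(4,2): no bracket -> illegal
(4,7): flips 3 -> legal
(5,4): flips 2 -> legal
(5,5): flips 1 -> legal
(5,6): flips 1 -> legal
(5,7): flips 1 -> legal
(6,2): flips 2 -> legal
(6,3): flips 1 -> legal
(6,4): no bracket -> illegal
B mobility = 9
-- W to move --
(1,4): no bracket -> illegal
(1,5): flips 2 -> legal
(1,6): no bracket -> illegal
(2,3): flips 1 -> legal
(2,4): flips 2 -> legal
(2,6): flips 1 -> legal
(3,2): no bracket -> illegal
(3,6): flips 2 -> legal
(4,1): no bracket -> illegal
(4,2): flips 1 -> legal
(5,1): flips 1 -> legal
(5,4): no bracket -> illegal
(6,1): no bracket -> illegal
(6,2): no bracket -> illegal
(6,3): no bracket -> illegal
W mobility = 7

Answer: B=9 W=7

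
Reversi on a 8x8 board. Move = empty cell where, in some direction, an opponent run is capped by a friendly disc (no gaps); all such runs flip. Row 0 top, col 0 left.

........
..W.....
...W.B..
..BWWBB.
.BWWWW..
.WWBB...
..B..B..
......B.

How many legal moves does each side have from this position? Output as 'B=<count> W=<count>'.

-- B to move --
(0,1): no bracket -> illegal
(0,2): no bracket -> illegal
(0,3): no bracket -> illegal
(1,1): no bracket -> illegal
(1,3): flips 3 -> legal
(1,4): flips 1 -> legal
(2,1): no bracket -> illegal
(2,2): no bracket -> illegal
(2,4): flips 2 -> legal
(3,1): flips 1 -> legal
(4,0): flips 1 -> legal
(4,6): flips 4 -> legal
(5,0): flips 2 -> legal
(5,5): flips 1 -> legal
(5,6): no bracket -> illegal
(6,0): no bracket -> illegal
(6,1): flips 4 -> legal
(6,3): flips 1 -> legal
B mobility = 10
-- W to move --
(1,4): no bracket -> illegal
(1,5): flips 2 -> legal
(1,6): flips 1 -> legal
(2,1): flips 1 -> legal
(2,2): flips 1 -> legal
(2,4): no bracket -> illegal
(2,6): flips 1 -> legal
(2,7): flips 1 -> legal
(3,0): flips 1 -> legal
(3,1): flips 2 -> legal
(3,7): flips 2 -> legal
(4,0): flips 1 -> legal
(4,6): no bracket -> illegal
(4,7): no bracket -> illegal
(5,0): flips 2 -> legal
(5,5): flips 2 -> legal
(5,6): no bracket -> illegal
(6,1): no bracket -> illegal
(6,3): flips 2 -> legal
(6,4): flips 2 -> legal
(6,6): no bracket -> illegal
(6,7): no bracket -> illegal
(7,1): flips 2 -> legal
(7,2): flips 1 -> legal
(7,3): flips 1 -> legal
(7,4): no bracket -> illegal
(7,5): no bracket -> illegal
(7,7): no bracket -> illegal
W mobility = 17

Answer: B=10 W=17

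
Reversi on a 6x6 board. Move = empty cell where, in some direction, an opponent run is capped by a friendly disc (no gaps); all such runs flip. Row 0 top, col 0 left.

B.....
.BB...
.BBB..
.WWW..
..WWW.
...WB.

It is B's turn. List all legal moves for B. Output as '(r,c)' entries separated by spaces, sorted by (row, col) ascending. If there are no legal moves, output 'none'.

Answer: (3,4) (4,0) (4,1) (5,2) (5,5)

Derivation:
(2,0): no bracket -> illegal
(2,4): no bracket -> illegal
(3,0): no bracket -> illegal
(3,4): flips 1 -> legal
(3,5): no bracket -> illegal
(4,0): flips 1 -> legal
(4,1): flips 2 -> legal
(4,5): no bracket -> illegal
(5,1): no bracket -> illegal
(5,2): flips 3 -> legal
(5,5): flips 2 -> legal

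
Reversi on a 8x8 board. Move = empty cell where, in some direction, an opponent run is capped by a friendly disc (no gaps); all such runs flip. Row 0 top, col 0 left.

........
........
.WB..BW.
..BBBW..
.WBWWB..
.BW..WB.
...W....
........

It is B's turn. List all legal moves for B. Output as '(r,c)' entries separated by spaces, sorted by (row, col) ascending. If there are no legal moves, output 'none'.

Answer: (1,0) (2,0) (2,7) (3,1) (3,6) (4,0) (5,0) (5,3) (5,4) (6,1) (6,2) (6,5) (6,6)

Derivation:
(1,0): flips 1 -> legal
(1,1): no bracket -> illegal
(1,2): no bracket -> illegal
(1,5): no bracket -> illegal
(1,6): no bracket -> illegal
(1,7): no bracket -> illegal
(2,0): flips 1 -> legal
(2,4): no bracket -> illegal
(2,7): flips 1 -> legal
(3,0): no bracket -> illegal
(3,1): flips 1 -> legal
(3,6): flips 1 -> legal
(3,7): no bracket -> illegal
(4,0): flips 1 -> legal
(4,6): no bracket -> illegal
(5,0): flips 1 -> legal
(5,3): flips 2 -> legal
(5,4): flips 3 -> legal
(6,1): flips 2 -> legal
(6,2): flips 1 -> legal
(6,4): no bracket -> illegal
(6,5): flips 1 -> legal
(6,6): flips 2 -> legal
(7,2): no bracket -> illegal
(7,3): no bracket -> illegal
(7,4): no bracket -> illegal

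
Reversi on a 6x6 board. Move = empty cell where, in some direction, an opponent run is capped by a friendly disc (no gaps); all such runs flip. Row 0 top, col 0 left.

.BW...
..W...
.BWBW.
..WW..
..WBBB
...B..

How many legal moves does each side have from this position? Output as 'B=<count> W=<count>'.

-- B to move --
(0,3): flips 2 -> legal
(1,1): flips 2 -> legal
(1,3): no bracket -> illegal
(1,4): no bracket -> illegal
(1,5): no bracket -> illegal
(2,5): flips 1 -> legal
(3,1): flips 1 -> legal
(3,4): no bracket -> illegal
(3,5): no bracket -> illegal
(4,1): flips 2 -> legal
(5,1): no bracket -> illegal
(5,2): no bracket -> illegal
B mobility = 5
-- W to move --
(0,0): flips 1 -> legal
(1,0): flips 1 -> legal
(1,1): no bracket -> illegal
(1,3): flips 1 -> legal
(1,4): flips 1 -> legal
(2,0): flips 1 -> legal
(3,0): flips 1 -> legal
(3,1): no bracket -> illegal
(3,4): flips 1 -> legal
(3,5): no bracket -> illegal
(5,2): no bracket -> illegal
(5,4): flips 1 -> legal
(5,5): flips 1 -> legal
W mobility = 9

Answer: B=5 W=9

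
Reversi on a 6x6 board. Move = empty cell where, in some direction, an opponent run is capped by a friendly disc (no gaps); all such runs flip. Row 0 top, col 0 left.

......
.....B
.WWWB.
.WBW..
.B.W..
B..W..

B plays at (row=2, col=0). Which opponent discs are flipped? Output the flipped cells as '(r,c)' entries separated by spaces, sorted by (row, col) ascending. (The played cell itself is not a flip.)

Answer: (2,1) (2,2) (2,3)

Derivation:
Dir NW: edge -> no flip
Dir N: first cell '.' (not opp) -> no flip
Dir NE: first cell '.' (not opp) -> no flip
Dir W: edge -> no flip
Dir E: opp run (2,1) (2,2) (2,3) capped by B -> flip
Dir SW: edge -> no flip
Dir S: first cell '.' (not opp) -> no flip
Dir SE: opp run (3,1), next='.' -> no flip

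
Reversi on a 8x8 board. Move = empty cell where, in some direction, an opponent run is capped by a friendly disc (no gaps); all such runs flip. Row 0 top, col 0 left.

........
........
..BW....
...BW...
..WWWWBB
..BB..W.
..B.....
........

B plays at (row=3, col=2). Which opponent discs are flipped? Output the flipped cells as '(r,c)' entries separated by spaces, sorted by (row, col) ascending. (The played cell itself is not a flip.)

Answer: (4,2)

Derivation:
Dir NW: first cell '.' (not opp) -> no flip
Dir N: first cell 'B' (not opp) -> no flip
Dir NE: opp run (2,3), next='.' -> no flip
Dir W: first cell '.' (not opp) -> no flip
Dir E: first cell 'B' (not opp) -> no flip
Dir SW: first cell '.' (not opp) -> no flip
Dir S: opp run (4,2) capped by B -> flip
Dir SE: opp run (4,3), next='.' -> no flip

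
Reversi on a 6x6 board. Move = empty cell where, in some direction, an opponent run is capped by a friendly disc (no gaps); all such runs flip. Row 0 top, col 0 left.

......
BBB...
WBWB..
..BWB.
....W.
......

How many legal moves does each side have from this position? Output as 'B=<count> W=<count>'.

-- B to move --
(1,3): no bracket -> illegal
(2,4): no bracket -> illegal
(3,0): flips 1 -> legal
(3,1): no bracket -> illegal
(3,5): no bracket -> illegal
(4,2): no bracket -> illegal
(4,3): flips 1 -> legal
(4,5): no bracket -> illegal
(5,3): no bracket -> illegal
(5,4): flips 1 -> legal
(5,5): flips 3 -> legal
B mobility = 4
-- W to move --
(0,0): flips 2 -> legal
(0,1): no bracket -> illegal
(0,2): flips 2 -> legal
(0,3): no bracket -> illegal
(1,3): flips 1 -> legal
(1,4): no bracket -> illegal
(2,4): flips 2 -> legal
(2,5): no bracket -> illegal
(3,0): no bracket -> illegal
(3,1): flips 1 -> legal
(3,5): flips 1 -> legal
(4,1): no bracket -> illegal
(4,2): flips 1 -> legal
(4,3): no bracket -> illegal
(4,5): no bracket -> illegal
W mobility = 7

Answer: B=4 W=7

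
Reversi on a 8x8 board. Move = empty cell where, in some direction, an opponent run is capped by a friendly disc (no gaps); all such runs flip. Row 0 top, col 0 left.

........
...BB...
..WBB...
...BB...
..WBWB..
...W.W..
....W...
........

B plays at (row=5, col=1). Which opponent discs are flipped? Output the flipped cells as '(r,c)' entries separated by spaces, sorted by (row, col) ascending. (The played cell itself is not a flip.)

Dir NW: first cell '.' (not opp) -> no flip
Dir N: first cell '.' (not opp) -> no flip
Dir NE: opp run (4,2) capped by B -> flip
Dir W: first cell '.' (not opp) -> no flip
Dir E: first cell '.' (not opp) -> no flip
Dir SW: first cell '.' (not opp) -> no flip
Dir S: first cell '.' (not opp) -> no flip
Dir SE: first cell '.' (not opp) -> no flip

Answer: (4,2)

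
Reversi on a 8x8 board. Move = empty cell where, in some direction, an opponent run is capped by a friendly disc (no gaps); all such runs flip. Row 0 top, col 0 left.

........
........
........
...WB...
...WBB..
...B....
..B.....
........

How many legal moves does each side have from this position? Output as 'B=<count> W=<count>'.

-- B to move --
(2,2): flips 1 -> legal
(2,3): flips 2 -> legal
(2,4): no bracket -> illegal
(3,2): flips 1 -> legal
(4,2): flips 1 -> legal
(5,2): flips 1 -> legal
(5,4): no bracket -> illegal
B mobility = 5
-- W to move --
(2,3): no bracket -> illegal
(2,4): no bracket -> illegal
(2,5): flips 1 -> legal
(3,5): flips 1 -> legal
(3,6): no bracket -> illegal
(4,2): no bracket -> illegal
(4,6): flips 2 -> legal
(5,1): no bracket -> illegal
(5,2): no bracket -> illegal
(5,4): no bracket -> illegal
(5,5): flips 1 -> legal
(5,6): no bracket -> illegal
(6,1): no bracket -> illegal
(6,3): flips 1 -> legal
(6,4): no bracket -> illegal
(7,1): no bracket -> illegal
(7,2): no bracket -> illegal
(7,3): no bracket -> illegal
W mobility = 5

Answer: B=5 W=5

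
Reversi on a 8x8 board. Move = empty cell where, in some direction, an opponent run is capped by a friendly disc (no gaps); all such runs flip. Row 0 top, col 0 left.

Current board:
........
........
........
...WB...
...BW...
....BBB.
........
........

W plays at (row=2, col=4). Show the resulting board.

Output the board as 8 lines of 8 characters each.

Answer: ........
........
....W...
...WW...
...BW...
....BBB.
........
........

Derivation:
Place W at (2,4); scan 8 dirs for brackets.
Dir NW: first cell '.' (not opp) -> no flip
Dir N: first cell '.' (not opp) -> no flip
Dir NE: first cell '.' (not opp) -> no flip
Dir W: first cell '.' (not opp) -> no flip
Dir E: first cell '.' (not opp) -> no flip
Dir SW: first cell 'W' (not opp) -> no flip
Dir S: opp run (3,4) capped by W -> flip
Dir SE: first cell '.' (not opp) -> no flip
All flips: (3,4)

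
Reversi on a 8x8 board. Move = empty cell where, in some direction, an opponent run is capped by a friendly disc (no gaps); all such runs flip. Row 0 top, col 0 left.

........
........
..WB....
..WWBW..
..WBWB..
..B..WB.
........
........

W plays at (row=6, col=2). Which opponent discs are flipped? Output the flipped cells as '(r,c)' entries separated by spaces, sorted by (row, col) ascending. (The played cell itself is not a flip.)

Answer: (5,2)

Derivation:
Dir NW: first cell '.' (not opp) -> no flip
Dir N: opp run (5,2) capped by W -> flip
Dir NE: first cell '.' (not opp) -> no flip
Dir W: first cell '.' (not opp) -> no flip
Dir E: first cell '.' (not opp) -> no flip
Dir SW: first cell '.' (not opp) -> no flip
Dir S: first cell '.' (not opp) -> no flip
Dir SE: first cell '.' (not opp) -> no flip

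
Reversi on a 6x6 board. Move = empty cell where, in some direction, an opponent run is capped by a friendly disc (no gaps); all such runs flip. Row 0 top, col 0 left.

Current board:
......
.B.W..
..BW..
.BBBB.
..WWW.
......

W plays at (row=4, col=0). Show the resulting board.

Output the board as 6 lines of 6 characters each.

Answer: ......
.B.W..
..WW..
.WBBB.
W.WWW.
......

Derivation:
Place W at (4,0); scan 8 dirs for brackets.
Dir NW: edge -> no flip
Dir N: first cell '.' (not opp) -> no flip
Dir NE: opp run (3,1) (2,2) capped by W -> flip
Dir W: edge -> no flip
Dir E: first cell '.' (not opp) -> no flip
Dir SW: edge -> no flip
Dir S: first cell '.' (not opp) -> no flip
Dir SE: first cell '.' (not opp) -> no flip
All flips: (2,2) (3,1)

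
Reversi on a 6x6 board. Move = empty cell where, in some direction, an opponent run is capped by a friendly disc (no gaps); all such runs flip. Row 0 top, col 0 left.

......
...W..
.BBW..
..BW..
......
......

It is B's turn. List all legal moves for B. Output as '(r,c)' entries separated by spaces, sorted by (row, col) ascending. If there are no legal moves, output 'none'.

Answer: (0,4) (1,4) (2,4) (3,4) (4,4)

Derivation:
(0,2): no bracket -> illegal
(0,3): no bracket -> illegal
(0,4): flips 1 -> legal
(1,2): no bracket -> illegal
(1,4): flips 1 -> legal
(2,4): flips 1 -> legal
(3,4): flips 1 -> legal
(4,2): no bracket -> illegal
(4,3): no bracket -> illegal
(4,4): flips 1 -> legal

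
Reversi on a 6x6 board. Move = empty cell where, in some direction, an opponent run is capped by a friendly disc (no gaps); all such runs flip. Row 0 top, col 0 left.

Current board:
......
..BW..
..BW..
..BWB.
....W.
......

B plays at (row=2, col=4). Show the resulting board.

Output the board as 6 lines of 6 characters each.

Place B at (2,4); scan 8 dirs for brackets.
Dir NW: opp run (1,3), next='.' -> no flip
Dir N: first cell '.' (not opp) -> no flip
Dir NE: first cell '.' (not opp) -> no flip
Dir W: opp run (2,3) capped by B -> flip
Dir E: first cell '.' (not opp) -> no flip
Dir SW: opp run (3,3), next='.' -> no flip
Dir S: first cell 'B' (not opp) -> no flip
Dir SE: first cell '.' (not opp) -> no flip
All flips: (2,3)

Answer: ......
..BW..
..BBB.
..BWB.
....W.
......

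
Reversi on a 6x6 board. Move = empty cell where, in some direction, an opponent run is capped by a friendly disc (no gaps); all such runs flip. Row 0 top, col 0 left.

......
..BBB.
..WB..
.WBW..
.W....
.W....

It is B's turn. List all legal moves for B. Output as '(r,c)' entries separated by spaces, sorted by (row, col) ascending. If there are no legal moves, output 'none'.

Answer: (2,1) (3,0) (3,4) (4,0) (4,3) (5,0)

Derivation:
(1,1): no bracket -> illegal
(2,0): no bracket -> illegal
(2,1): flips 1 -> legal
(2,4): no bracket -> illegal
(3,0): flips 1 -> legal
(3,4): flips 1 -> legal
(4,0): flips 2 -> legal
(4,2): no bracket -> illegal
(4,3): flips 1 -> legal
(4,4): no bracket -> illegal
(5,0): flips 1 -> legal
(5,2): no bracket -> illegal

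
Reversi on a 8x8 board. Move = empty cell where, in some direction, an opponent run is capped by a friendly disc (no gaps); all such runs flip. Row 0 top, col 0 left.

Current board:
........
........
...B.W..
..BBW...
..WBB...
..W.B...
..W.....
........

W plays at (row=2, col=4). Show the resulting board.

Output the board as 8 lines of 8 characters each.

Place W at (2,4); scan 8 dirs for brackets.
Dir NW: first cell '.' (not opp) -> no flip
Dir N: first cell '.' (not opp) -> no flip
Dir NE: first cell '.' (not opp) -> no flip
Dir W: opp run (2,3), next='.' -> no flip
Dir E: first cell 'W' (not opp) -> no flip
Dir SW: opp run (3,3) capped by W -> flip
Dir S: first cell 'W' (not opp) -> no flip
Dir SE: first cell '.' (not opp) -> no flip
All flips: (3,3)

Answer: ........
........
...BWW..
..BWW...
..WBB...
..W.B...
..W.....
........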